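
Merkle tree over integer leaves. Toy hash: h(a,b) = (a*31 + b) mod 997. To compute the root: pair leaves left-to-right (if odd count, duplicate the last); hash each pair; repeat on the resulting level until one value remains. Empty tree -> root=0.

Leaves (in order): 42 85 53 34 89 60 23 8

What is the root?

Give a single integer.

Answer: 435

Derivation:
L0: [42, 85, 53, 34, 89, 60, 23, 8]
L1: h(42,85)=(42*31+85)%997=390 h(53,34)=(53*31+34)%997=680 h(89,60)=(89*31+60)%997=825 h(23,8)=(23*31+8)%997=721 -> [390, 680, 825, 721]
L2: h(390,680)=(390*31+680)%997=806 h(825,721)=(825*31+721)%997=374 -> [806, 374]
L3: h(806,374)=(806*31+374)%997=435 -> [435]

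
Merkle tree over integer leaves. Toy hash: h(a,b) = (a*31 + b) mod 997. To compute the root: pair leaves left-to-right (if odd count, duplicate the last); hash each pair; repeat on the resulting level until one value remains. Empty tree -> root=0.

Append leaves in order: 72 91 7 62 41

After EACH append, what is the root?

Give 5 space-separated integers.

Answer: 72 329 453 508 903

Derivation:
After append 72 (leaves=[72]):
  L0: [72]
  root=72
After append 91 (leaves=[72, 91]):
  L0: [72, 91]
  L1: h(72,91)=(72*31+91)%997=329 -> [329]
  root=329
After append 7 (leaves=[72, 91, 7]):
  L0: [72, 91, 7]
  L1: h(72,91)=(72*31+91)%997=329 h(7,7)=(7*31+7)%997=224 -> [329, 224]
  L2: h(329,224)=(329*31+224)%997=453 -> [453]
  root=453
After append 62 (leaves=[72, 91, 7, 62]):
  L0: [72, 91, 7, 62]
  L1: h(72,91)=(72*31+91)%997=329 h(7,62)=(7*31+62)%997=279 -> [329, 279]
  L2: h(329,279)=(329*31+279)%997=508 -> [508]
  root=508
After append 41 (leaves=[72, 91, 7, 62, 41]):
  L0: [72, 91, 7, 62, 41]
  L1: h(72,91)=(72*31+91)%997=329 h(7,62)=(7*31+62)%997=279 h(41,41)=(41*31+41)%997=315 -> [329, 279, 315]
  L2: h(329,279)=(329*31+279)%997=508 h(315,315)=(315*31+315)%997=110 -> [508, 110]
  L3: h(508,110)=(508*31+110)%997=903 -> [903]
  root=903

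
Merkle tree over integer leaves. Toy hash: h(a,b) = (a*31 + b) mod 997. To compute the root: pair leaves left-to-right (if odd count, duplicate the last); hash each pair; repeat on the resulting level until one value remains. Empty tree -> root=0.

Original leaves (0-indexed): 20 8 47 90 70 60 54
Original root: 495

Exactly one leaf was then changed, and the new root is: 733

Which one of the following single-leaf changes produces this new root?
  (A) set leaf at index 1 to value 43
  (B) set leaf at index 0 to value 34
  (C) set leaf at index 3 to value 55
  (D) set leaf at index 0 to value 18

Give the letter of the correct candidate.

Answer: D

Derivation:
Original leaves: [20, 8, 47, 90, 70, 60, 54]
Target new root: 733
Try each candidate change and compute the resulting root:
Candidate A: set leaf[1] = 43 -> leaves = [20, 43, 47, 90, 70, 60, 54]
  L0: [20, 43, 47, 90, 70, 60, 54]
  L1: h(20,43)=(20*31+43)%997=663 h(47,90)=(47*31+90)%997=550 h(70,60)=(70*31+60)%997=236 h(54,54)=(54*31+54)%997=731 -> [663, 550, 236, 731]
  L2: h(663,550)=(663*31+550)%997=166 h(236,731)=(236*31+731)%997=71 -> [166, 71]
  L3: h(166,71)=(166*31+71)%997=232 -> [232]
  root = 232 != target 733
Candidate B: set leaf[0] = 34 -> leaves = [34, 8, 47, 90, 70, 60, 54]
  L0: [34, 8, 47, 90, 70, 60, 54]
  L1: h(34,8)=(34*31+8)%997=65 h(47,90)=(47*31+90)%997=550 h(70,60)=(70*31+60)%997=236 h(54,54)=(54*31+54)%997=731 -> [65, 550, 236, 731]
  L2: h(65,550)=(65*31+550)%997=571 h(236,731)=(236*31+731)%997=71 -> [571, 71]
  L3: h(571,71)=(571*31+71)%997=823 -> [823]
  root = 823 != target 733
Candidate C: set leaf[3] = 55 -> leaves = [20, 8, 47, 55, 70, 60, 54]
  L0: [20, 8, 47, 55, 70, 60, 54]
  L1: h(20,8)=(20*31+8)%997=628 h(47,55)=(47*31+55)%997=515 h(70,60)=(70*31+60)%997=236 h(54,54)=(54*31+54)%997=731 -> [628, 515, 236, 731]
  L2: h(628,515)=(628*31+515)%997=43 h(236,731)=(236*31+731)%997=71 -> [43, 71]
  L3: h(43,71)=(43*31+71)%997=407 -> [407]
  root = 407 != target 733
Candidate D: set leaf[0] = 18 -> leaves = [18, 8, 47, 90, 70, 60, 54]
  L0: [18, 8, 47, 90, 70, 60, 54]
  L1: h(18,8)=(18*31+8)%997=566 h(47,90)=(47*31+90)%997=550 h(70,60)=(70*31+60)%997=236 h(54,54)=(54*31+54)%997=731 -> [566, 550, 236, 731]
  L2: h(566,550)=(566*31+550)%997=150 h(236,731)=(236*31+731)%997=71 -> [150, 71]
  L3: h(150,71)=(150*31+71)%997=733 -> [733]
  root = 733 == target 733  ** MATCH **
Candidate D produces the target root.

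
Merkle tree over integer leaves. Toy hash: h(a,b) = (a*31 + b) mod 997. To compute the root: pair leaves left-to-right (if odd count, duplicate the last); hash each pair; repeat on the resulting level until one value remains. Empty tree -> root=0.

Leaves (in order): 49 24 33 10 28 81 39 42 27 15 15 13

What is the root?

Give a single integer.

L0: [49, 24, 33, 10, 28, 81, 39, 42, 27, 15, 15, 13]
L1: h(49,24)=(49*31+24)%997=546 h(33,10)=(33*31+10)%997=36 h(28,81)=(28*31+81)%997=949 h(39,42)=(39*31+42)%997=254 h(27,15)=(27*31+15)%997=852 h(15,13)=(15*31+13)%997=478 -> [546, 36, 949, 254, 852, 478]
L2: h(546,36)=(546*31+36)%997=13 h(949,254)=(949*31+254)%997=760 h(852,478)=(852*31+478)%997=968 -> [13, 760, 968]
L3: h(13,760)=(13*31+760)%997=166 h(968,968)=(968*31+968)%997=69 -> [166, 69]
L4: h(166,69)=(166*31+69)%997=230 -> [230]

Answer: 230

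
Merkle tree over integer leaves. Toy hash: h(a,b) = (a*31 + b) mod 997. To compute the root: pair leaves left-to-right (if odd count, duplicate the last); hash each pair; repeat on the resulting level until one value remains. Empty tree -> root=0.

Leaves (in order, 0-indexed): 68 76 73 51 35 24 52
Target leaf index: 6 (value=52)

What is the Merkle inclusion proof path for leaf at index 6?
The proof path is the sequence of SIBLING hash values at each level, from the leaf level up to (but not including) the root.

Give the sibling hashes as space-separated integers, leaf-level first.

Answer: 52 112 228

Derivation:
L0 (leaves): [68, 76, 73, 51, 35, 24, 52], target index=6
L1: h(68,76)=(68*31+76)%997=190 [pair 0] h(73,51)=(73*31+51)%997=320 [pair 1] h(35,24)=(35*31+24)%997=112 [pair 2] h(52,52)=(52*31+52)%997=667 [pair 3] -> [190, 320, 112, 667]
  Sibling for proof at L0: 52
L2: h(190,320)=(190*31+320)%997=228 [pair 0] h(112,667)=(112*31+667)%997=151 [pair 1] -> [228, 151]
  Sibling for proof at L1: 112
L3: h(228,151)=(228*31+151)%997=240 [pair 0] -> [240]
  Sibling for proof at L2: 228
Root: 240
Proof path (sibling hashes from leaf to root): [52, 112, 228]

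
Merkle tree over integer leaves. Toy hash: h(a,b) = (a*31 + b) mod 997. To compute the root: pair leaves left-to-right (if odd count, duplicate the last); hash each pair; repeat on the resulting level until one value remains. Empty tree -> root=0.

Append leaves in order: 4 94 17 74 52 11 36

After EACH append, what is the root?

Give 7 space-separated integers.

Answer: 4 218 323 380 223 905 434

Derivation:
After append 4 (leaves=[4]):
  L0: [4]
  root=4
After append 94 (leaves=[4, 94]):
  L0: [4, 94]
  L1: h(4,94)=(4*31+94)%997=218 -> [218]
  root=218
After append 17 (leaves=[4, 94, 17]):
  L0: [4, 94, 17]
  L1: h(4,94)=(4*31+94)%997=218 h(17,17)=(17*31+17)%997=544 -> [218, 544]
  L2: h(218,544)=(218*31+544)%997=323 -> [323]
  root=323
After append 74 (leaves=[4, 94, 17, 74]):
  L0: [4, 94, 17, 74]
  L1: h(4,94)=(4*31+94)%997=218 h(17,74)=(17*31+74)%997=601 -> [218, 601]
  L2: h(218,601)=(218*31+601)%997=380 -> [380]
  root=380
After append 52 (leaves=[4, 94, 17, 74, 52]):
  L0: [4, 94, 17, 74, 52]
  L1: h(4,94)=(4*31+94)%997=218 h(17,74)=(17*31+74)%997=601 h(52,52)=(52*31+52)%997=667 -> [218, 601, 667]
  L2: h(218,601)=(218*31+601)%997=380 h(667,667)=(667*31+667)%997=407 -> [380, 407]
  L3: h(380,407)=(380*31+407)%997=223 -> [223]
  root=223
After append 11 (leaves=[4, 94, 17, 74, 52, 11]):
  L0: [4, 94, 17, 74, 52, 11]
  L1: h(4,94)=(4*31+94)%997=218 h(17,74)=(17*31+74)%997=601 h(52,11)=(52*31+11)%997=626 -> [218, 601, 626]
  L2: h(218,601)=(218*31+601)%997=380 h(626,626)=(626*31+626)%997=92 -> [380, 92]
  L3: h(380,92)=(380*31+92)%997=905 -> [905]
  root=905
After append 36 (leaves=[4, 94, 17, 74, 52, 11, 36]):
  L0: [4, 94, 17, 74, 52, 11, 36]
  L1: h(4,94)=(4*31+94)%997=218 h(17,74)=(17*31+74)%997=601 h(52,11)=(52*31+11)%997=626 h(36,36)=(36*31+36)%997=155 -> [218, 601, 626, 155]
  L2: h(218,601)=(218*31+601)%997=380 h(626,155)=(626*31+155)%997=618 -> [380, 618]
  L3: h(380,618)=(380*31+618)%997=434 -> [434]
  root=434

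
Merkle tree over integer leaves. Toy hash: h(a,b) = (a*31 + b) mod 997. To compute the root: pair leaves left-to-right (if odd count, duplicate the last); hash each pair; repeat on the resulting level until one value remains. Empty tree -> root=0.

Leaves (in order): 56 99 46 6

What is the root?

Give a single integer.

L0: [56, 99, 46, 6]
L1: h(56,99)=(56*31+99)%997=838 h(46,6)=(46*31+6)%997=435 -> [838, 435]
L2: h(838,435)=(838*31+435)%997=491 -> [491]

Answer: 491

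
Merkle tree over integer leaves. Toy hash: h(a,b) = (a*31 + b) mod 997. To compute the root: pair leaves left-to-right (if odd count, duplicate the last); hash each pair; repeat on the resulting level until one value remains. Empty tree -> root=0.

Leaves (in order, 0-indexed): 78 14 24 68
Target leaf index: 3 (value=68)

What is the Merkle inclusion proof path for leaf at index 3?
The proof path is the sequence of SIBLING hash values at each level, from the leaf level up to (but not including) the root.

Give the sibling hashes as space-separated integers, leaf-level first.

L0 (leaves): [78, 14, 24, 68], target index=3
L1: h(78,14)=(78*31+14)%997=438 [pair 0] h(24,68)=(24*31+68)%997=812 [pair 1] -> [438, 812]
  Sibling for proof at L0: 24
L2: h(438,812)=(438*31+812)%997=432 [pair 0] -> [432]
  Sibling for proof at L1: 438
Root: 432
Proof path (sibling hashes from leaf to root): [24, 438]

Answer: 24 438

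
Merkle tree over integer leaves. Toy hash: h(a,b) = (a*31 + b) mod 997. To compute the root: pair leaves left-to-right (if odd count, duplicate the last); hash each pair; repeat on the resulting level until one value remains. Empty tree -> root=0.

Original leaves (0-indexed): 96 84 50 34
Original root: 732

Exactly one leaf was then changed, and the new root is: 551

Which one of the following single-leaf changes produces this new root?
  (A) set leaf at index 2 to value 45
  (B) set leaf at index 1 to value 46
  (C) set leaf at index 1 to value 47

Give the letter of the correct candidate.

Answer: B

Derivation:
Original leaves: [96, 84, 50, 34]
Target new root: 551
Try each candidate change and compute the resulting root:
Candidate A: set leaf[2] = 45 -> leaves = [96, 84, 45, 34]
  L0: [96, 84, 45, 34]
  L1: h(96,84)=(96*31+84)%997=69 h(45,34)=(45*31+34)%997=432 -> [69, 432]
  L2: h(69,432)=(69*31+432)%997=577 -> [577]
  root = 577 != target 551
Candidate B: set leaf[1] = 46 -> leaves = [96, 46, 50, 34]
  L0: [96, 46, 50, 34]
  L1: h(96,46)=(96*31+46)%997=31 h(50,34)=(50*31+34)%997=587 -> [31, 587]
  L2: h(31,587)=(31*31+587)%997=551 -> [551]
  root = 551 == target 551  ** MATCH **
Candidate C: set leaf[1] = 47 -> leaves = [96, 47, 50, 34]
  L0: [96, 47, 50, 34]
  L1: h(96,47)=(96*31+47)%997=32 h(50,34)=(50*31+34)%997=587 -> [32, 587]
  L2: h(32,587)=(32*31+587)%997=582 -> [582]
  root = 582 != target 551
Candidate B produces the target root.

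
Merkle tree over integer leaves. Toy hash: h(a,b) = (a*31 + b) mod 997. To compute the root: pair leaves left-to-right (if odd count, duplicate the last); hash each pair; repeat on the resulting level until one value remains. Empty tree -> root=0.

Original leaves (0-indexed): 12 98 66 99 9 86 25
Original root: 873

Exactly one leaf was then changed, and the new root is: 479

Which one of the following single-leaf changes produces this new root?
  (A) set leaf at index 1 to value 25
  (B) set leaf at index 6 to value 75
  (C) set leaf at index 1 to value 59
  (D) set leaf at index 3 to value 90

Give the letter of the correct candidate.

Answer: B

Derivation:
Original leaves: [12, 98, 66, 99, 9, 86, 25]
Target new root: 479
Try each candidate change and compute the resulting root:
Candidate A: set leaf[1] = 25 -> leaves = [12, 25, 66, 99, 9, 86, 25]
  L0: [12, 25, 66, 99, 9, 86, 25]
  L1: h(12,25)=(12*31+25)%997=397 h(66,99)=(66*31+99)%997=151 h(9,86)=(9*31+86)%997=365 h(25,25)=(25*31+25)%997=800 -> [397, 151, 365, 800]
  L2: h(397,151)=(397*31+151)%997=494 h(365,800)=(365*31+800)%997=151 -> [494, 151]
  L3: h(494,151)=(494*31+151)%997=510 -> [510]
  root = 510 != target 479
Candidate B: set leaf[6] = 75 -> leaves = [12, 98, 66, 99, 9, 86, 75]
  L0: [12, 98, 66, 99, 9, 86, 75]
  L1: h(12,98)=(12*31+98)%997=470 h(66,99)=(66*31+99)%997=151 h(9,86)=(9*31+86)%997=365 h(75,75)=(75*31+75)%997=406 -> [470, 151, 365, 406]
  L2: h(470,151)=(470*31+151)%997=763 h(365,406)=(365*31+406)%997=754 -> [763, 754]
  L3: h(763,754)=(763*31+754)%997=479 -> [479]
  root = 479 == target 479  ** MATCH **
Candidate C: set leaf[1] = 59 -> leaves = [12, 59, 66, 99, 9, 86, 25]
  L0: [12, 59, 66, 99, 9, 86, 25]
  L1: h(12,59)=(12*31+59)%997=431 h(66,99)=(66*31+99)%997=151 h(9,86)=(9*31+86)%997=365 h(25,25)=(25*31+25)%997=800 -> [431, 151, 365, 800]
  L2: h(431,151)=(431*31+151)%997=551 h(365,800)=(365*31+800)%997=151 -> [551, 151]
  L3: h(551,151)=(551*31+151)%997=283 -> [283]
  root = 283 != target 479
Candidate D: set leaf[3] = 90 -> leaves = [12, 98, 66, 90, 9, 86, 25]
  L0: [12, 98, 66, 90, 9, 86, 25]
  L1: h(12,98)=(12*31+98)%997=470 h(66,90)=(66*31+90)%997=142 h(9,86)=(9*31+86)%997=365 h(25,25)=(25*31+25)%997=800 -> [470, 142, 365, 800]
  L2: h(470,142)=(470*31+142)%997=754 h(365,800)=(365*31+800)%997=151 -> [754, 151]
  L3: h(754,151)=(754*31+151)%997=594 -> [594]
  root = 594 != target 479
Candidate B produces the target root.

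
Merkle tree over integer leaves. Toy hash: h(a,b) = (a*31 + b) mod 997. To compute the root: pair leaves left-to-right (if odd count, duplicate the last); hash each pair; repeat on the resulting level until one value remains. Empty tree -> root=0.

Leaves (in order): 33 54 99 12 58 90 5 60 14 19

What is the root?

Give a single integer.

Answer: 979

Derivation:
L0: [33, 54, 99, 12, 58, 90, 5, 60, 14, 19]
L1: h(33,54)=(33*31+54)%997=80 h(99,12)=(99*31+12)%997=90 h(58,90)=(58*31+90)%997=891 h(5,60)=(5*31+60)%997=215 h(14,19)=(14*31+19)%997=453 -> [80, 90, 891, 215, 453]
L2: h(80,90)=(80*31+90)%997=576 h(891,215)=(891*31+215)%997=917 h(453,453)=(453*31+453)%997=538 -> [576, 917, 538]
L3: h(576,917)=(576*31+917)%997=827 h(538,538)=(538*31+538)%997=267 -> [827, 267]
L4: h(827,267)=(827*31+267)%997=979 -> [979]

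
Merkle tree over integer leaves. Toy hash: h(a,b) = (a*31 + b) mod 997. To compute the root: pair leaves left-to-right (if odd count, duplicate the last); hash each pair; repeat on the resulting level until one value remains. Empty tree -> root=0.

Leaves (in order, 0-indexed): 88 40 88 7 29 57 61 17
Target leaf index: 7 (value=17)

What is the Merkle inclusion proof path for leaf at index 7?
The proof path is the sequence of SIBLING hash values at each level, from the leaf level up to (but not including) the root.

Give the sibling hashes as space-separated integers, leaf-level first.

Answer: 61 956 807

Derivation:
L0 (leaves): [88, 40, 88, 7, 29, 57, 61, 17], target index=7
L1: h(88,40)=(88*31+40)%997=774 [pair 0] h(88,7)=(88*31+7)%997=741 [pair 1] h(29,57)=(29*31+57)%997=956 [pair 2] h(61,17)=(61*31+17)%997=911 [pair 3] -> [774, 741, 956, 911]
  Sibling for proof at L0: 61
L2: h(774,741)=(774*31+741)%997=807 [pair 0] h(956,911)=(956*31+911)%997=637 [pair 1] -> [807, 637]
  Sibling for proof at L1: 956
L3: h(807,637)=(807*31+637)%997=729 [pair 0] -> [729]
  Sibling for proof at L2: 807
Root: 729
Proof path (sibling hashes from leaf to root): [61, 956, 807]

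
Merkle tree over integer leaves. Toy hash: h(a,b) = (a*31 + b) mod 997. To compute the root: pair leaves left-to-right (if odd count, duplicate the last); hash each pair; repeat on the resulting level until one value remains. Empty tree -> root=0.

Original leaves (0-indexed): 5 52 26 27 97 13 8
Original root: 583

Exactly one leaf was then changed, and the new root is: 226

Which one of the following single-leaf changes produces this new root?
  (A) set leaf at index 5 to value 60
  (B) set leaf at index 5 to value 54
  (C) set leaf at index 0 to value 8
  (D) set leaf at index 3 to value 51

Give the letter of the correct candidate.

Answer: C

Derivation:
Original leaves: [5, 52, 26, 27, 97, 13, 8]
Target new root: 226
Try each candidate change and compute the resulting root:
Candidate A: set leaf[5] = 60 -> leaves = [5, 52, 26, 27, 97, 60, 8]
  L0: [5, 52, 26, 27, 97, 60, 8]
  L1: h(5,52)=(5*31+52)%997=207 h(26,27)=(26*31+27)%997=833 h(97,60)=(97*31+60)%997=76 h(8,8)=(8*31+8)%997=256 -> [207, 833, 76, 256]
  L2: h(207,833)=(207*31+833)%997=271 h(76,256)=(76*31+256)%997=618 -> [271, 618]
  L3: h(271,618)=(271*31+618)%997=46 -> [46]
  root = 46 != target 226
Candidate B: set leaf[5] = 54 -> leaves = [5, 52, 26, 27, 97, 54, 8]
  L0: [5, 52, 26, 27, 97, 54, 8]
  L1: h(5,52)=(5*31+52)%997=207 h(26,27)=(26*31+27)%997=833 h(97,54)=(97*31+54)%997=70 h(8,8)=(8*31+8)%997=256 -> [207, 833, 70, 256]
  L2: h(207,833)=(207*31+833)%997=271 h(70,256)=(70*31+256)%997=432 -> [271, 432]
  L3: h(271,432)=(271*31+432)%997=857 -> [857]
  root = 857 != target 226
Candidate C: set leaf[0] = 8 -> leaves = [8, 52, 26, 27, 97, 13, 8]
  L0: [8, 52, 26, 27, 97, 13, 8]
  L1: h(8,52)=(8*31+52)%997=300 h(26,27)=(26*31+27)%997=833 h(97,13)=(97*31+13)%997=29 h(8,8)=(8*31+8)%997=256 -> [300, 833, 29, 256]
  L2: h(300,833)=(300*31+833)%997=163 h(29,256)=(29*31+256)%997=158 -> [163, 158]
  L3: h(163,158)=(163*31+158)%997=226 -> [226]
  root = 226 == target 226  ** MATCH **
Candidate D: set leaf[3] = 51 -> leaves = [5, 52, 26, 51, 97, 13, 8]
  L0: [5, 52, 26, 51, 97, 13, 8]
  L1: h(5,52)=(5*31+52)%997=207 h(26,51)=(26*31+51)%997=857 h(97,13)=(97*31+13)%997=29 h(8,8)=(8*31+8)%997=256 -> [207, 857, 29, 256]
  L2: h(207,857)=(207*31+857)%997=295 h(29,256)=(29*31+256)%997=158 -> [295, 158]
  L3: h(295,158)=(295*31+158)%997=330 -> [330]
  root = 330 != target 226
Candidate C produces the target root.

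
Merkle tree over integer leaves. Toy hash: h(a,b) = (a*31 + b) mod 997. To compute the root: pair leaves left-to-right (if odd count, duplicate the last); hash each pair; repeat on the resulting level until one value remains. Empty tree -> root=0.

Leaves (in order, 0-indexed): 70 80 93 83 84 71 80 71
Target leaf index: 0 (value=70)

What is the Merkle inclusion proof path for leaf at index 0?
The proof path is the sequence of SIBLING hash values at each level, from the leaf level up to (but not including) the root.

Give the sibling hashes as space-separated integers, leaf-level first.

L0 (leaves): [70, 80, 93, 83, 84, 71, 80, 71], target index=0
L1: h(70,80)=(70*31+80)%997=256 [pair 0] h(93,83)=(93*31+83)%997=972 [pair 1] h(84,71)=(84*31+71)%997=681 [pair 2] h(80,71)=(80*31+71)%997=557 [pair 3] -> [256, 972, 681, 557]
  Sibling for proof at L0: 80
L2: h(256,972)=(256*31+972)%997=932 [pair 0] h(681,557)=(681*31+557)%997=731 [pair 1] -> [932, 731]
  Sibling for proof at L1: 972
L3: h(932,731)=(932*31+731)%997=710 [pair 0] -> [710]
  Sibling for proof at L2: 731
Root: 710
Proof path (sibling hashes from leaf to root): [80, 972, 731]

Answer: 80 972 731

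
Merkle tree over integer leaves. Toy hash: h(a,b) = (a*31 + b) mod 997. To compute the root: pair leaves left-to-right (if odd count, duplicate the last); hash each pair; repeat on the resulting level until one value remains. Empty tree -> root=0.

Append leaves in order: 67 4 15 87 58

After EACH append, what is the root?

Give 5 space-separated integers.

Answer: 67 87 186 258 591

Derivation:
After append 67 (leaves=[67]):
  L0: [67]
  root=67
After append 4 (leaves=[67, 4]):
  L0: [67, 4]
  L1: h(67,4)=(67*31+4)%997=87 -> [87]
  root=87
After append 15 (leaves=[67, 4, 15]):
  L0: [67, 4, 15]
  L1: h(67,4)=(67*31+4)%997=87 h(15,15)=(15*31+15)%997=480 -> [87, 480]
  L2: h(87,480)=(87*31+480)%997=186 -> [186]
  root=186
After append 87 (leaves=[67, 4, 15, 87]):
  L0: [67, 4, 15, 87]
  L1: h(67,4)=(67*31+4)%997=87 h(15,87)=(15*31+87)%997=552 -> [87, 552]
  L2: h(87,552)=(87*31+552)%997=258 -> [258]
  root=258
After append 58 (leaves=[67, 4, 15, 87, 58]):
  L0: [67, 4, 15, 87, 58]
  L1: h(67,4)=(67*31+4)%997=87 h(15,87)=(15*31+87)%997=552 h(58,58)=(58*31+58)%997=859 -> [87, 552, 859]
  L2: h(87,552)=(87*31+552)%997=258 h(859,859)=(859*31+859)%997=569 -> [258, 569]
  L3: h(258,569)=(258*31+569)%997=591 -> [591]
  root=591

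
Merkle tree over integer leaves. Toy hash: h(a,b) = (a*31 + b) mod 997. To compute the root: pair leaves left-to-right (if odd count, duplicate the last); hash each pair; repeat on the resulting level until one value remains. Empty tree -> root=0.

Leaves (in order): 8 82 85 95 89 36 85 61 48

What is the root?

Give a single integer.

Answer: 536

Derivation:
L0: [8, 82, 85, 95, 89, 36, 85, 61, 48]
L1: h(8,82)=(8*31+82)%997=330 h(85,95)=(85*31+95)%997=736 h(89,36)=(89*31+36)%997=801 h(85,61)=(85*31+61)%997=702 h(48,48)=(48*31+48)%997=539 -> [330, 736, 801, 702, 539]
L2: h(330,736)=(330*31+736)%997=996 h(801,702)=(801*31+702)%997=608 h(539,539)=(539*31+539)%997=299 -> [996, 608, 299]
L3: h(996,608)=(996*31+608)%997=577 h(299,299)=(299*31+299)%997=595 -> [577, 595]
L4: h(577,595)=(577*31+595)%997=536 -> [536]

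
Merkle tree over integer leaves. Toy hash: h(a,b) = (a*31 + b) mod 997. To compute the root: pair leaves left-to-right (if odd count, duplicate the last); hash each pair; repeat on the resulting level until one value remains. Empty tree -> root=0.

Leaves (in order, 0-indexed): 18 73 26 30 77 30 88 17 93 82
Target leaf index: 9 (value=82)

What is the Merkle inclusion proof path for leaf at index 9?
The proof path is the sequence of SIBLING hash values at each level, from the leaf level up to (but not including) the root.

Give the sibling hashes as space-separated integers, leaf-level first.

Answer: 93 971 165 115

Derivation:
L0 (leaves): [18, 73, 26, 30, 77, 30, 88, 17, 93, 82], target index=9
L1: h(18,73)=(18*31+73)%997=631 [pair 0] h(26,30)=(26*31+30)%997=836 [pair 1] h(77,30)=(77*31+30)%997=423 [pair 2] h(88,17)=(88*31+17)%997=751 [pair 3] h(93,82)=(93*31+82)%997=971 [pair 4] -> [631, 836, 423, 751, 971]
  Sibling for proof at L0: 93
L2: h(631,836)=(631*31+836)%997=457 [pair 0] h(423,751)=(423*31+751)%997=903 [pair 1] h(971,971)=(971*31+971)%997=165 [pair 2] -> [457, 903, 165]
  Sibling for proof at L1: 971
L3: h(457,903)=(457*31+903)%997=115 [pair 0] h(165,165)=(165*31+165)%997=295 [pair 1] -> [115, 295]
  Sibling for proof at L2: 165
L4: h(115,295)=(115*31+295)%997=869 [pair 0] -> [869]
  Sibling for proof at L3: 115
Root: 869
Proof path (sibling hashes from leaf to root): [93, 971, 165, 115]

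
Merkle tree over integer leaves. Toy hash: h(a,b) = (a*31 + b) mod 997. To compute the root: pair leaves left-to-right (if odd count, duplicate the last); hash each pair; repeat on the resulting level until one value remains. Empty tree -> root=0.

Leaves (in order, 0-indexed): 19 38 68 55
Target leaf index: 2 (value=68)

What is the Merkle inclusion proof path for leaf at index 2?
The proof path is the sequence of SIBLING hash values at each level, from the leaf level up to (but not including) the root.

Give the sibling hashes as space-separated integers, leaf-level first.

L0 (leaves): [19, 38, 68, 55], target index=2
L1: h(19,38)=(19*31+38)%997=627 [pair 0] h(68,55)=(68*31+55)%997=169 [pair 1] -> [627, 169]
  Sibling for proof at L0: 55
L2: h(627,169)=(627*31+169)%997=663 [pair 0] -> [663]
  Sibling for proof at L1: 627
Root: 663
Proof path (sibling hashes from leaf to root): [55, 627]

Answer: 55 627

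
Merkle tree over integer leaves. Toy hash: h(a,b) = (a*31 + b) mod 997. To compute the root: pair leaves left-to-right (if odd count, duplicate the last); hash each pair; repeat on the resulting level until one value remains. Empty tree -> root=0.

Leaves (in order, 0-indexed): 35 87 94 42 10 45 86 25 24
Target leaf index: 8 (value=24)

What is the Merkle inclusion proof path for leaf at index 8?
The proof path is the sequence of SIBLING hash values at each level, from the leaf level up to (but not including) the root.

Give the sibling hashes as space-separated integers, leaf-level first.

L0 (leaves): [35, 87, 94, 42, 10, 45, 86, 25, 24], target index=8
L1: h(35,87)=(35*31+87)%997=175 [pair 0] h(94,42)=(94*31+42)%997=962 [pair 1] h(10,45)=(10*31+45)%997=355 [pair 2] h(86,25)=(86*31+25)%997=697 [pair 3] h(24,24)=(24*31+24)%997=768 [pair 4] -> [175, 962, 355, 697, 768]
  Sibling for proof at L0: 24
L2: h(175,962)=(175*31+962)%997=405 [pair 0] h(355,697)=(355*31+697)%997=735 [pair 1] h(768,768)=(768*31+768)%997=648 [pair 2] -> [405, 735, 648]
  Sibling for proof at L1: 768
L3: h(405,735)=(405*31+735)%997=329 [pair 0] h(648,648)=(648*31+648)%997=796 [pair 1] -> [329, 796]
  Sibling for proof at L2: 648
L4: h(329,796)=(329*31+796)%997=28 [pair 0] -> [28]
  Sibling for proof at L3: 329
Root: 28
Proof path (sibling hashes from leaf to root): [24, 768, 648, 329]

Answer: 24 768 648 329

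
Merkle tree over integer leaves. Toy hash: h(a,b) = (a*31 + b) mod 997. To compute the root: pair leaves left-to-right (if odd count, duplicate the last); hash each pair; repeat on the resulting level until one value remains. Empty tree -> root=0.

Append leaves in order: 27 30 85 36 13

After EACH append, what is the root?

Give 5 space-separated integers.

After append 27 (leaves=[27]):
  L0: [27]
  root=27
After append 30 (leaves=[27, 30]):
  L0: [27, 30]
  L1: h(27,30)=(27*31+30)%997=867 -> [867]
  root=867
After append 85 (leaves=[27, 30, 85]):
  L0: [27, 30, 85]
  L1: h(27,30)=(27*31+30)%997=867 h(85,85)=(85*31+85)%997=726 -> [867, 726]
  L2: h(867,726)=(867*31+726)%997=684 -> [684]
  root=684
After append 36 (leaves=[27, 30, 85, 36]):
  L0: [27, 30, 85, 36]
  L1: h(27,30)=(27*31+30)%997=867 h(85,36)=(85*31+36)%997=677 -> [867, 677]
  L2: h(867,677)=(867*31+677)%997=635 -> [635]
  root=635
After append 13 (leaves=[27, 30, 85, 36, 13]):
  L0: [27, 30, 85, 36, 13]
  L1: h(27,30)=(27*31+30)%997=867 h(85,36)=(85*31+36)%997=677 h(13,13)=(13*31+13)%997=416 -> [867, 677, 416]
  L2: h(867,677)=(867*31+677)%997=635 h(416,416)=(416*31+416)%997=351 -> [635, 351]
  L3: h(635,351)=(635*31+351)%997=96 -> [96]
  root=96

Answer: 27 867 684 635 96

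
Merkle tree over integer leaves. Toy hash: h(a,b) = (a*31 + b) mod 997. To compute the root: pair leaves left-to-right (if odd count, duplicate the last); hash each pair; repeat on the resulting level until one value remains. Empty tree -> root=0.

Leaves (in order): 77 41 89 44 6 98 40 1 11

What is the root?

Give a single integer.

L0: [77, 41, 89, 44, 6, 98, 40, 1, 11]
L1: h(77,41)=(77*31+41)%997=434 h(89,44)=(89*31+44)%997=809 h(6,98)=(6*31+98)%997=284 h(40,1)=(40*31+1)%997=244 h(11,11)=(11*31+11)%997=352 -> [434, 809, 284, 244, 352]
L2: h(434,809)=(434*31+809)%997=305 h(284,244)=(284*31+244)%997=75 h(352,352)=(352*31+352)%997=297 -> [305, 75, 297]
L3: h(305,75)=(305*31+75)%997=557 h(297,297)=(297*31+297)%997=531 -> [557, 531]
L4: h(557,531)=(557*31+531)%997=849 -> [849]

Answer: 849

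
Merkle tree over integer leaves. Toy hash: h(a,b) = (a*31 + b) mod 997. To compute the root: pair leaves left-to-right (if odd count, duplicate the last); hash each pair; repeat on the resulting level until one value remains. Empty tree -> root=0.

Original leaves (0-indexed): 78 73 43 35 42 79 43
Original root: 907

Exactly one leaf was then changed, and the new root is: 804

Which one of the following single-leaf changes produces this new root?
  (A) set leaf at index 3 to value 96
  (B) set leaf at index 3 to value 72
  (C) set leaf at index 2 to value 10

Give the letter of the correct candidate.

Original leaves: [78, 73, 43, 35, 42, 79, 43]
Target new root: 804
Try each candidate change and compute the resulting root:
Candidate A: set leaf[3] = 96 -> leaves = [78, 73, 43, 96, 42, 79, 43]
  L0: [78, 73, 43, 96, 42, 79, 43]
  L1: h(78,73)=(78*31+73)%997=497 h(43,96)=(43*31+96)%997=432 h(42,79)=(42*31+79)%997=384 h(43,43)=(43*31+43)%997=379 -> [497, 432, 384, 379]
  L2: h(497,432)=(497*31+432)%997=884 h(384,379)=(384*31+379)%997=319 -> [884, 319]
  L3: h(884,319)=(884*31+319)%997=804 -> [804]
  root = 804 == target 804  ** MATCH **
Candidate B: set leaf[3] = 72 -> leaves = [78, 73, 43, 72, 42, 79, 43]
  L0: [78, 73, 43, 72, 42, 79, 43]
  L1: h(78,73)=(78*31+73)%997=497 h(43,72)=(43*31+72)%997=408 h(42,79)=(42*31+79)%997=384 h(43,43)=(43*31+43)%997=379 -> [497, 408, 384, 379]
  L2: h(497,408)=(497*31+408)%997=860 h(384,379)=(384*31+379)%997=319 -> [860, 319]
  L3: h(860,319)=(860*31+319)%997=60 -> [60]
  root = 60 != target 804
Candidate C: set leaf[2] = 10 -> leaves = [78, 73, 10, 35, 42, 79, 43]
  L0: [78, 73, 10, 35, 42, 79, 43]
  L1: h(78,73)=(78*31+73)%997=497 h(10,35)=(10*31+35)%997=345 h(42,79)=(42*31+79)%997=384 h(43,43)=(43*31+43)%997=379 -> [497, 345, 384, 379]
  L2: h(497,345)=(497*31+345)%997=797 h(384,379)=(384*31+379)%997=319 -> [797, 319]
  L3: h(797,319)=(797*31+319)%997=101 -> [101]
  root = 101 != target 804
Candidate A produces the target root.

Answer: A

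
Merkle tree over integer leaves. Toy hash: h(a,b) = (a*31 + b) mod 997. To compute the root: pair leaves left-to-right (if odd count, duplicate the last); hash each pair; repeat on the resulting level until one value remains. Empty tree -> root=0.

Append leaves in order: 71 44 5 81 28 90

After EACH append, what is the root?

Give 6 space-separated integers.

After append 71 (leaves=[71]):
  L0: [71]
  root=71
After append 44 (leaves=[71, 44]):
  L0: [71, 44]
  L1: h(71,44)=(71*31+44)%997=251 -> [251]
  root=251
After append 5 (leaves=[71, 44, 5]):
  L0: [71, 44, 5]
  L1: h(71,44)=(71*31+44)%997=251 h(5,5)=(5*31+5)%997=160 -> [251, 160]
  L2: h(251,160)=(251*31+160)%997=962 -> [962]
  root=962
After append 81 (leaves=[71, 44, 5, 81]):
  L0: [71, 44, 5, 81]
  L1: h(71,44)=(71*31+44)%997=251 h(5,81)=(5*31+81)%997=236 -> [251, 236]
  L2: h(251,236)=(251*31+236)%997=41 -> [41]
  root=41
After append 28 (leaves=[71, 44, 5, 81, 28]):
  L0: [71, 44, 5, 81, 28]
  L1: h(71,44)=(71*31+44)%997=251 h(5,81)=(5*31+81)%997=236 h(28,28)=(28*31+28)%997=896 -> [251, 236, 896]
  L2: h(251,236)=(251*31+236)%997=41 h(896,896)=(896*31+896)%997=756 -> [41, 756]
  L3: h(41,756)=(41*31+756)%997=33 -> [33]
  root=33
After append 90 (leaves=[71, 44, 5, 81, 28, 90]):
  L0: [71, 44, 5, 81, 28, 90]
  L1: h(71,44)=(71*31+44)%997=251 h(5,81)=(5*31+81)%997=236 h(28,90)=(28*31+90)%997=958 -> [251, 236, 958]
  L2: h(251,236)=(251*31+236)%997=41 h(958,958)=(958*31+958)%997=746 -> [41, 746]
  L3: h(41,746)=(41*31+746)%997=23 -> [23]
  root=23

Answer: 71 251 962 41 33 23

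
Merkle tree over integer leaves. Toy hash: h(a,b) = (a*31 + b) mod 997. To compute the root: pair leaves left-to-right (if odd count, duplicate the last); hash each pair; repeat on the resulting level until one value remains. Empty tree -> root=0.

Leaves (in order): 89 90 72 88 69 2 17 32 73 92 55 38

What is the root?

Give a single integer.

L0: [89, 90, 72, 88, 69, 2, 17, 32, 73, 92, 55, 38]
L1: h(89,90)=(89*31+90)%997=855 h(72,88)=(72*31+88)%997=326 h(69,2)=(69*31+2)%997=147 h(17,32)=(17*31+32)%997=559 h(73,92)=(73*31+92)%997=361 h(55,38)=(55*31+38)%997=746 -> [855, 326, 147, 559, 361, 746]
L2: h(855,326)=(855*31+326)%997=909 h(147,559)=(147*31+559)%997=131 h(361,746)=(361*31+746)%997=970 -> [909, 131, 970]
L3: h(909,131)=(909*31+131)%997=394 h(970,970)=(970*31+970)%997=133 -> [394, 133]
L4: h(394,133)=(394*31+133)%997=383 -> [383]

Answer: 383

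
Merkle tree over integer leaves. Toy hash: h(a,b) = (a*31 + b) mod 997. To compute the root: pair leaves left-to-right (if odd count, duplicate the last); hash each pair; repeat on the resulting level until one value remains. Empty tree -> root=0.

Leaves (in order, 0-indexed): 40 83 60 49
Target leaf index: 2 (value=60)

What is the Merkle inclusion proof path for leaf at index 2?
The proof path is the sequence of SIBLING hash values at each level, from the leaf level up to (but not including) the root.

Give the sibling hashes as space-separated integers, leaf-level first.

L0 (leaves): [40, 83, 60, 49], target index=2
L1: h(40,83)=(40*31+83)%997=326 [pair 0] h(60,49)=(60*31+49)%997=912 [pair 1] -> [326, 912]
  Sibling for proof at L0: 49
L2: h(326,912)=(326*31+912)%997=51 [pair 0] -> [51]
  Sibling for proof at L1: 326
Root: 51
Proof path (sibling hashes from leaf to root): [49, 326]

Answer: 49 326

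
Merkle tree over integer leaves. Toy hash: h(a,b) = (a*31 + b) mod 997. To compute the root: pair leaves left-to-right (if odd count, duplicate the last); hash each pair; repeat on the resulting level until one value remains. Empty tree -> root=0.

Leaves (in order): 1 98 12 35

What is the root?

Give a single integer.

L0: [1, 98, 12, 35]
L1: h(1,98)=(1*31+98)%997=129 h(12,35)=(12*31+35)%997=407 -> [129, 407]
L2: h(129,407)=(129*31+407)%997=418 -> [418]

Answer: 418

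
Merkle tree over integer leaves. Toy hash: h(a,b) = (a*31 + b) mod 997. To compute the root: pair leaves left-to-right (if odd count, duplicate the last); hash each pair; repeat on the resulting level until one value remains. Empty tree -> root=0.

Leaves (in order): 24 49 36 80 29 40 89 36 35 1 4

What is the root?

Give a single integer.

Answer: 823

Derivation:
L0: [24, 49, 36, 80, 29, 40, 89, 36, 35, 1, 4]
L1: h(24,49)=(24*31+49)%997=793 h(36,80)=(36*31+80)%997=199 h(29,40)=(29*31+40)%997=939 h(89,36)=(89*31+36)%997=801 h(35,1)=(35*31+1)%997=89 h(4,4)=(4*31+4)%997=128 -> [793, 199, 939, 801, 89, 128]
L2: h(793,199)=(793*31+199)%997=854 h(939,801)=(939*31+801)%997=0 h(89,128)=(89*31+128)%997=893 -> [854, 0, 893]
L3: h(854,0)=(854*31+0)%997=552 h(893,893)=(893*31+893)%997=660 -> [552, 660]
L4: h(552,660)=(552*31+660)%997=823 -> [823]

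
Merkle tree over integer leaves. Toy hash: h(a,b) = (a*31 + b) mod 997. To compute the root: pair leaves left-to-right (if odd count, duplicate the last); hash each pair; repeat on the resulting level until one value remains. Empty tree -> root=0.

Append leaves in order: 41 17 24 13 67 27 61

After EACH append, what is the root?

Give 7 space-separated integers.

After append 41 (leaves=[41]):
  L0: [41]
  root=41
After append 17 (leaves=[41, 17]):
  L0: [41, 17]
  L1: h(41,17)=(41*31+17)%997=291 -> [291]
  root=291
After append 24 (leaves=[41, 17, 24]):
  L0: [41, 17, 24]
  L1: h(41,17)=(41*31+17)%997=291 h(24,24)=(24*31+24)%997=768 -> [291, 768]
  L2: h(291,768)=(291*31+768)%997=816 -> [816]
  root=816
After append 13 (leaves=[41, 17, 24, 13]):
  L0: [41, 17, 24, 13]
  L1: h(41,17)=(41*31+17)%997=291 h(24,13)=(24*31+13)%997=757 -> [291, 757]
  L2: h(291,757)=(291*31+757)%997=805 -> [805]
  root=805
After append 67 (leaves=[41, 17, 24, 13, 67]):
  L0: [41, 17, 24, 13, 67]
  L1: h(41,17)=(41*31+17)%997=291 h(24,13)=(24*31+13)%997=757 h(67,67)=(67*31+67)%997=150 -> [291, 757, 150]
  L2: h(291,757)=(291*31+757)%997=805 h(150,150)=(150*31+150)%997=812 -> [805, 812]
  L3: h(805,812)=(805*31+812)%997=842 -> [842]
  root=842
After append 27 (leaves=[41, 17, 24, 13, 67, 27]):
  L0: [41, 17, 24, 13, 67, 27]
  L1: h(41,17)=(41*31+17)%997=291 h(24,13)=(24*31+13)%997=757 h(67,27)=(67*31+27)%997=110 -> [291, 757, 110]
  L2: h(291,757)=(291*31+757)%997=805 h(110,110)=(110*31+110)%997=529 -> [805, 529]
  L3: h(805,529)=(805*31+529)%997=559 -> [559]
  root=559
After append 61 (leaves=[41, 17, 24, 13, 67, 27, 61]):
  L0: [41, 17, 24, 13, 67, 27, 61]
  L1: h(41,17)=(41*31+17)%997=291 h(24,13)=(24*31+13)%997=757 h(67,27)=(67*31+27)%997=110 h(61,61)=(61*31+61)%997=955 -> [291, 757, 110, 955]
  L2: h(291,757)=(291*31+757)%997=805 h(110,955)=(110*31+955)%997=377 -> [805, 377]
  L3: h(805,377)=(805*31+377)%997=407 -> [407]
  root=407

Answer: 41 291 816 805 842 559 407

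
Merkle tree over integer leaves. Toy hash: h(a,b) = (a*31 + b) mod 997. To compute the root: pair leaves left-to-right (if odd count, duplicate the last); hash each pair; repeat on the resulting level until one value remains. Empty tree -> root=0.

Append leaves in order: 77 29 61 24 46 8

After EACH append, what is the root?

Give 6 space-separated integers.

Answer: 77 422 79 42 550 331

Derivation:
After append 77 (leaves=[77]):
  L0: [77]
  root=77
After append 29 (leaves=[77, 29]):
  L0: [77, 29]
  L1: h(77,29)=(77*31+29)%997=422 -> [422]
  root=422
After append 61 (leaves=[77, 29, 61]):
  L0: [77, 29, 61]
  L1: h(77,29)=(77*31+29)%997=422 h(61,61)=(61*31+61)%997=955 -> [422, 955]
  L2: h(422,955)=(422*31+955)%997=79 -> [79]
  root=79
After append 24 (leaves=[77, 29, 61, 24]):
  L0: [77, 29, 61, 24]
  L1: h(77,29)=(77*31+29)%997=422 h(61,24)=(61*31+24)%997=918 -> [422, 918]
  L2: h(422,918)=(422*31+918)%997=42 -> [42]
  root=42
After append 46 (leaves=[77, 29, 61, 24, 46]):
  L0: [77, 29, 61, 24, 46]
  L1: h(77,29)=(77*31+29)%997=422 h(61,24)=(61*31+24)%997=918 h(46,46)=(46*31+46)%997=475 -> [422, 918, 475]
  L2: h(422,918)=(422*31+918)%997=42 h(475,475)=(475*31+475)%997=245 -> [42, 245]
  L3: h(42,245)=(42*31+245)%997=550 -> [550]
  root=550
After append 8 (leaves=[77, 29, 61, 24, 46, 8]):
  L0: [77, 29, 61, 24, 46, 8]
  L1: h(77,29)=(77*31+29)%997=422 h(61,24)=(61*31+24)%997=918 h(46,8)=(46*31+8)%997=437 -> [422, 918, 437]
  L2: h(422,918)=(422*31+918)%997=42 h(437,437)=(437*31+437)%997=26 -> [42, 26]
  L3: h(42,26)=(42*31+26)%997=331 -> [331]
  root=331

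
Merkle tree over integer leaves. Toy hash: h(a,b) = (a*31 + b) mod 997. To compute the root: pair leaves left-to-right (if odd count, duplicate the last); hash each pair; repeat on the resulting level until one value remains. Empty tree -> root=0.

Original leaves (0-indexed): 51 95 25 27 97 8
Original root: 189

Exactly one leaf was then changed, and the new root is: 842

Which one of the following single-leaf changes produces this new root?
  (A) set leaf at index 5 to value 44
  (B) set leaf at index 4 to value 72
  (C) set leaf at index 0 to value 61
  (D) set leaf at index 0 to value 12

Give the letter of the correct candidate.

Original leaves: [51, 95, 25, 27, 97, 8]
Target new root: 842
Try each candidate change and compute the resulting root:
Candidate A: set leaf[5] = 44 -> leaves = [51, 95, 25, 27, 97, 44]
  L0: [51, 95, 25, 27, 97, 44]
  L1: h(51,95)=(51*31+95)%997=679 h(25,27)=(25*31+27)%997=802 h(97,44)=(97*31+44)%997=60 -> [679, 802, 60]
  L2: h(679,802)=(679*31+802)%997=914 h(60,60)=(60*31+60)%997=923 -> [914, 923]
  L3: h(914,923)=(914*31+923)%997=344 -> [344]
  root = 344 != target 842
Candidate B: set leaf[4] = 72 -> leaves = [51, 95, 25, 27, 72, 8]
  L0: [51, 95, 25, 27, 72, 8]
  L1: h(51,95)=(51*31+95)%997=679 h(25,27)=(25*31+27)%997=802 h(72,8)=(72*31+8)%997=246 -> [679, 802, 246]
  L2: h(679,802)=(679*31+802)%997=914 h(246,246)=(246*31+246)%997=893 -> [914, 893]
  L3: h(914,893)=(914*31+893)%997=314 -> [314]
  root = 314 != target 842
Candidate C: set leaf[0] = 61 -> leaves = [61, 95, 25, 27, 97, 8]
  L0: [61, 95, 25, 27, 97, 8]
  L1: h(61,95)=(61*31+95)%997=989 h(25,27)=(25*31+27)%997=802 h(97,8)=(97*31+8)%997=24 -> [989, 802, 24]
  L2: h(989,802)=(989*31+802)%997=554 h(24,24)=(24*31+24)%997=768 -> [554, 768]
  L3: h(554,768)=(554*31+768)%997=993 -> [993]
  root = 993 != target 842
Candidate D: set leaf[0] = 12 -> leaves = [12, 95, 25, 27, 97, 8]
  L0: [12, 95, 25, 27, 97, 8]
  L1: h(12,95)=(12*31+95)%997=467 h(25,27)=(25*31+27)%997=802 h(97,8)=(97*31+8)%997=24 -> [467, 802, 24]
  L2: h(467,802)=(467*31+802)%997=324 h(24,24)=(24*31+24)%997=768 -> [324, 768]
  L3: h(324,768)=(324*31+768)%997=842 -> [842]
  root = 842 == target 842  ** MATCH **
Candidate D produces the target root.

Answer: D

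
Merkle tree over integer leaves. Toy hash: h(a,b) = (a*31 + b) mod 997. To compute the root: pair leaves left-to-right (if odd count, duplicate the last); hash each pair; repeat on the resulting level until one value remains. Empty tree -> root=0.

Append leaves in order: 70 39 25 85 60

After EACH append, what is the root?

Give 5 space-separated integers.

Answer: 70 215 486 546 600

Derivation:
After append 70 (leaves=[70]):
  L0: [70]
  root=70
After append 39 (leaves=[70, 39]):
  L0: [70, 39]
  L1: h(70,39)=(70*31+39)%997=215 -> [215]
  root=215
After append 25 (leaves=[70, 39, 25]):
  L0: [70, 39, 25]
  L1: h(70,39)=(70*31+39)%997=215 h(25,25)=(25*31+25)%997=800 -> [215, 800]
  L2: h(215,800)=(215*31+800)%997=486 -> [486]
  root=486
After append 85 (leaves=[70, 39, 25, 85]):
  L0: [70, 39, 25, 85]
  L1: h(70,39)=(70*31+39)%997=215 h(25,85)=(25*31+85)%997=860 -> [215, 860]
  L2: h(215,860)=(215*31+860)%997=546 -> [546]
  root=546
After append 60 (leaves=[70, 39, 25, 85, 60]):
  L0: [70, 39, 25, 85, 60]
  L1: h(70,39)=(70*31+39)%997=215 h(25,85)=(25*31+85)%997=860 h(60,60)=(60*31+60)%997=923 -> [215, 860, 923]
  L2: h(215,860)=(215*31+860)%997=546 h(923,923)=(923*31+923)%997=623 -> [546, 623]
  L3: h(546,623)=(546*31+623)%997=600 -> [600]
  root=600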